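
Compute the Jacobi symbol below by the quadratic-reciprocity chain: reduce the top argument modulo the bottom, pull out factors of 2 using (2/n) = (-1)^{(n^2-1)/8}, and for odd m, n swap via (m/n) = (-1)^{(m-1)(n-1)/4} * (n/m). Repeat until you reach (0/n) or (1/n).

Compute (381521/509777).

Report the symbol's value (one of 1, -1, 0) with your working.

flip (381521/509777) -> (509777/381521): both odd, 381521 mod 4 = 1, 509777 mod 4 = 1, so the flip contributes +1; sign now +1
(509777/381521): 509777 mod 381521 = 128256, so (509777/381521) = (128256/381521)
factor out 2^8: 128256 = 2^8·501; with 381521 mod 8 = 1, (2/381521) = +1; sign now +1; continue with (501/381521)
flip (501/381521) -> (381521/501): both odd, 501 mod 4 = 1, 381521 mod 4 = 1, so the flip contributes +1; sign now +1
(381521/501): 381521 mod 501 = 260, so (381521/501) = (260/501)
factor out 2^2: 260 = 2^2·65; with 501 mod 8 = 5, (2/501) = -1; sign now +1; continue with (65/501)
flip (65/501) -> (501/65): both odd, 65 mod 4 = 1, 501 mod 4 = 1, so the flip contributes +1; sign now +1
(501/65): 501 mod 65 = 46, so (501/65) = (46/65)
factor out 2^1: 46 = 2^1·23; with 65 mod 8 = 1, (2/65) = +1; sign now +1; continue with (23/65)
flip (23/65) -> (65/23): both odd, 23 mod 4 = 3, 65 mod 4 = 1, so the flip contributes +1; sign now +1
(65/23): 65 mod 23 = 19, so (65/23) = (19/23)
flip (19/23) -> (23/19): both odd, 19 mod 4 = 3, 23 mod 4 = 3, so the flip contributes -1; sign now -1
(23/19): 23 mod 19 = 4, so (23/19) = (4/19)
factor out 2^2: 4 = 2^2·1; with 19 mod 8 = 3, (2/19) = -1; sign now -1; continue with (1/19)
reached (1/19) = 1, so the symbol is -1

-1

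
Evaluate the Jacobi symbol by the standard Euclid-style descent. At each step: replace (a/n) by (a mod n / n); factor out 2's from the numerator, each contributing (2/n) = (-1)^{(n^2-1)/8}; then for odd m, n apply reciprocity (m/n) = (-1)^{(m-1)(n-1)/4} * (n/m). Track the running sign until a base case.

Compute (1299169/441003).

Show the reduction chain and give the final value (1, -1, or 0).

-1

(1299169/441003): 1299169 mod 441003 = 417163, so (1299169/441003) = (417163/441003)
flip (417163/441003) -> (441003/417163): both odd, 417163 mod 4 = 3, 441003 mod 4 = 3, so the flip contributes -1; sign now -1
(441003/417163): 441003 mod 417163 = 23840, so (441003/417163) = (23840/417163)
factor out 2^5: 23840 = 2^5·745; with 417163 mod 8 = 3, (2/417163) = -1; sign now +1; continue with (745/417163)
flip (745/417163) -> (417163/745): both odd, 745 mod 4 = 1, 417163 mod 4 = 3, so the flip contributes +1; sign now +1
(417163/745): 417163 mod 745 = 708, so (417163/745) = (708/745)
factor out 2^2: 708 = 2^2·177; with 745 mod 8 = 1, (2/745) = +1; sign now +1; continue with (177/745)
flip (177/745) -> (745/177): both odd, 177 mod 4 = 1, 745 mod 4 = 1, so the flip contributes +1; sign now +1
(745/177): 745 mod 177 = 37, so (745/177) = (37/177)
flip (37/177) -> (177/37): both odd, 37 mod 4 = 1, 177 mod 4 = 1, so the flip contributes +1; sign now +1
(177/37): 177 mod 37 = 29, so (177/37) = (29/37)
flip (29/37) -> (37/29): both odd, 29 mod 4 = 1, 37 mod 4 = 1, so the flip contributes +1; sign now +1
(37/29): 37 mod 29 = 8, so (37/29) = (8/29)
factor out 2^3: 8 = 2^3·1; with 29 mod 8 = 5, (2/29) = -1; sign now -1; continue with (1/29)
reached (1/29) = 1, so the symbol is -1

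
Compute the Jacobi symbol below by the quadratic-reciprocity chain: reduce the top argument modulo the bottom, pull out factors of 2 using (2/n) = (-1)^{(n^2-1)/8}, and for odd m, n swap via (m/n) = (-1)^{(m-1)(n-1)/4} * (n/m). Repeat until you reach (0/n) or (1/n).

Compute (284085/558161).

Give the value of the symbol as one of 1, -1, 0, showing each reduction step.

reciprocity: (284085/558161) = +1·(558161/284085) since 284085 mod 4 = 1, 558161 mod 4 = 1; sign now +1
(558161/284085) = (274076/284085)   [reduce mod 284085]
274076 = 2^2·68519; (2/284085) = -1 since 284085 mod 8 = 5, so (274076/284085) = (-1)^2·(68519/284085); sign now +1
reciprocity: (68519/284085) = +1·(284085/68519) since 68519 mod 4 = 3, 284085 mod 4 = 1; sign now +1
(284085/68519) = (10009/68519)   [reduce mod 68519]
reciprocity: (10009/68519) = +1·(68519/10009) since 10009 mod 4 = 1, 68519 mod 4 = 3; sign now +1
(68519/10009) = (8465/10009)   [reduce mod 10009]
reciprocity: (8465/10009) = +1·(10009/8465) since 8465 mod 4 = 1, 10009 mod 4 = 1; sign now +1
(10009/8465) = (1544/8465)   [reduce mod 8465]
1544 = 2^3·193; (2/8465) = +1 since 8465 mod 8 = 1, so (1544/8465) = (+1)^3·(193/8465); sign now +1
reciprocity: (193/8465) = +1·(8465/193) since 193 mod 4 = 1, 8465 mod 4 = 1; sign now +1
(8465/193) = (166/193)   [reduce mod 193]
166 = 2^1·83; (2/193) = +1 since 193 mod 8 = 1, so (166/193) = (+1)^1·(83/193); sign now +1
reciprocity: (83/193) = +1·(193/83) since 83 mod 4 = 3, 193 mod 4 = 1; sign now +1
(193/83) = (27/83)   [reduce mod 83]
reciprocity: (27/83) = -1·(83/27) since 27 mod 4 = 3, 83 mod 4 = 3; sign now -1
(83/27) = (2/27)   [reduce mod 27]
2 = 2^1·1; (2/27) = -1 since 27 mod 8 = 3, so (2/27) = (-1)^1·(1/27); sign now +1
(1/27) = 1; final value = sign = +1

1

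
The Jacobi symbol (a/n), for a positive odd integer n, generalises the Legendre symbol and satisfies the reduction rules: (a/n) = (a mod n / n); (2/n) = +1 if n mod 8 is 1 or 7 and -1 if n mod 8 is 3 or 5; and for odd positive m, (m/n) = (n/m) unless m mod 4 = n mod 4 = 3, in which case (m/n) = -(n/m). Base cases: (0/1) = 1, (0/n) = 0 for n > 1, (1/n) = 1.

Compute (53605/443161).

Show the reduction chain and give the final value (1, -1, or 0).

reciprocity: (53605/443161) = +1·(443161/53605) since 53605 mod 4 = 1, 443161 mod 4 = 1; sign now +1
(443161/53605) = (14321/53605)   [reduce mod 53605]
reciprocity: (14321/53605) = +1·(53605/14321) since 14321 mod 4 = 1, 53605 mod 4 = 1; sign now +1
(53605/14321) = (10642/14321)   [reduce mod 14321]
10642 = 2^1·5321; (2/14321) = +1 since 14321 mod 8 = 1, so (10642/14321) = (+1)^1·(5321/14321); sign now +1
reciprocity: (5321/14321) = +1·(14321/5321) since 5321 mod 4 = 1, 14321 mod 4 = 1; sign now +1
(14321/5321) = (3679/5321)   [reduce mod 5321]
reciprocity: (3679/5321) = +1·(5321/3679) since 3679 mod 4 = 3, 5321 mod 4 = 1; sign now +1
(5321/3679) = (1642/3679)   [reduce mod 3679]
1642 = 2^1·821; (2/3679) = +1 since 3679 mod 8 = 7, so (1642/3679) = (+1)^1·(821/3679); sign now +1
reciprocity: (821/3679) = +1·(3679/821) since 821 mod 4 = 1, 3679 mod 4 = 3; sign now +1
(3679/821) = (395/821)   [reduce mod 821]
reciprocity: (395/821) = +1·(821/395) since 395 mod 4 = 3, 821 mod 4 = 1; sign now +1
(821/395) = (31/395)   [reduce mod 395]
reciprocity: (31/395) = -1·(395/31) since 31 mod 4 = 3, 395 mod 4 = 3; sign now -1
(395/31) = (23/31)   [reduce mod 31]
reciprocity: (23/31) = -1·(31/23) since 23 mod 4 = 3, 31 mod 4 = 3; sign now +1
(31/23) = (8/23)   [reduce mod 23]
8 = 2^3·1; (2/23) = +1 since 23 mod 8 = 7, so (8/23) = (+1)^3·(1/23); sign now +1
(1/23) = 1; final value = sign = +1

1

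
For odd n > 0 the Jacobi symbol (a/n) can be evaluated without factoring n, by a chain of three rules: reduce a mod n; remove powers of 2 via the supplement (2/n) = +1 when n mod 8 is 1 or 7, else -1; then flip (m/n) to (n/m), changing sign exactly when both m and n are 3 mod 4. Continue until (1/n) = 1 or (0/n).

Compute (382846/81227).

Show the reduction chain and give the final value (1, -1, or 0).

(382846/81227) = (57938/81227)   [reduce mod 81227]
57938 = 2^1·28969; (2/81227) = -1 since 81227 mod 8 = 3, so (57938/81227) = (-1)^1·(28969/81227); sign now -1
reciprocity: (28969/81227) = +1·(81227/28969) since 28969 mod 4 = 1, 81227 mod 4 = 3; sign now -1
(81227/28969) = (23289/28969)   [reduce mod 28969]
reciprocity: (23289/28969) = +1·(28969/23289) since 23289 mod 4 = 1, 28969 mod 4 = 1; sign now -1
(28969/23289) = (5680/23289)   [reduce mod 23289]
5680 = 2^4·355; (2/23289) = +1 since 23289 mod 8 = 1, so (5680/23289) = (+1)^4·(355/23289); sign now -1
reciprocity: (355/23289) = +1·(23289/355) since 355 mod 4 = 3, 23289 mod 4 = 1; sign now -1
(23289/355) = (214/355)   [reduce mod 355]
214 = 2^1·107; (2/355) = -1 since 355 mod 8 = 3, so (214/355) = (-1)^1·(107/355); sign now +1
reciprocity: (107/355) = -1·(355/107) since 107 mod 4 = 3, 355 mod 4 = 3; sign now -1
(355/107) = (34/107)   [reduce mod 107]
34 = 2^1·17; (2/107) = -1 since 107 mod 8 = 3, so (34/107) = (-1)^1·(17/107); sign now +1
reciprocity: (17/107) = +1·(107/17) since 17 mod 4 = 1, 107 mod 4 = 3; sign now +1
(107/17) = (5/17)   [reduce mod 17]
reciprocity: (5/17) = +1·(17/5) since 5 mod 4 = 1, 17 mod 4 = 1; sign now +1
(17/5) = (2/5)   [reduce mod 5]
2 = 2^1·1; (2/5) = -1 since 5 mod 8 = 5, so (2/5) = (-1)^1·(1/5); sign now -1
(1/5) = 1; final value = sign = -1

-1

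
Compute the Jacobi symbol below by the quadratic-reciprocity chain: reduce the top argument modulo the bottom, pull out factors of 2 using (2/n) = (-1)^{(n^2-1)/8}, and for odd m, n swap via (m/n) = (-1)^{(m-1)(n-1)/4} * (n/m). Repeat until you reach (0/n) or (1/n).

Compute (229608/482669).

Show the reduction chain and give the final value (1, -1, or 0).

229608 = 2^3·28701; (2/482669) = -1 since 482669 mod 8 = 5, so (229608/482669) = (-1)^3·(28701/482669); sign now -1
reciprocity: (28701/482669) = +1·(482669/28701) since 28701 mod 4 = 1, 482669 mod 4 = 1; sign now -1
(482669/28701) = (23453/28701)   [reduce mod 28701]
reciprocity: (23453/28701) = +1·(28701/23453) since 23453 mod 4 = 1, 28701 mod 4 = 1; sign now -1
(28701/23453) = (5248/23453)   [reduce mod 23453]
5248 = 2^7·41; (2/23453) = -1 since 23453 mod 8 = 5, so (5248/23453) = (-1)^7·(41/23453); sign now +1
reciprocity: (41/23453) = +1·(23453/41) since 41 mod 4 = 1, 23453 mod 4 = 1; sign now +1
(23453/41) = (1/41)   [reduce mod 41]
(1/41) = 1; final value = sign = +1

1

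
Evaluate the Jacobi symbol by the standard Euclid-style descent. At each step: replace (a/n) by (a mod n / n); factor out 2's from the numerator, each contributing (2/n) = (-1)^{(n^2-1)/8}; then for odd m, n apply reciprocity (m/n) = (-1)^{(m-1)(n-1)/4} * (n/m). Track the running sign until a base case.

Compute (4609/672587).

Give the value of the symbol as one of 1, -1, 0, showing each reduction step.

flip (4609/672587) -> (672587/4609): both odd, 4609 mod 4 = 1, 672587 mod 4 = 3, so the flip contributes +1; sign now +1
(672587/4609): 672587 mod 4609 = 4282, so (672587/4609) = (4282/4609)
factor out 2^1: 4282 = 2^1·2141; with 4609 mod 8 = 1, (2/4609) = +1; sign now +1; continue with (2141/4609)
flip (2141/4609) -> (4609/2141): both odd, 2141 mod 4 = 1, 4609 mod 4 = 1, so the flip contributes +1; sign now +1
(4609/2141): 4609 mod 2141 = 327, so (4609/2141) = (327/2141)
flip (327/2141) -> (2141/327): both odd, 327 mod 4 = 3, 2141 mod 4 = 1, so the flip contributes +1; sign now +1
(2141/327): 2141 mod 327 = 179, so (2141/327) = (179/327)
flip (179/327) -> (327/179): both odd, 179 mod 4 = 3, 327 mod 4 = 3, so the flip contributes -1; sign now -1
(327/179): 327 mod 179 = 148, so (327/179) = (148/179)
factor out 2^2: 148 = 2^2·37; with 179 mod 8 = 3, (2/179) = -1; sign now -1; continue with (37/179)
flip (37/179) -> (179/37): both odd, 37 mod 4 = 1, 179 mod 4 = 3, so the flip contributes +1; sign now -1
(179/37): 179 mod 37 = 31, so (179/37) = (31/37)
flip (31/37) -> (37/31): both odd, 31 mod 4 = 3, 37 mod 4 = 1, so the flip contributes +1; sign now -1
(37/31): 37 mod 31 = 6, so (37/31) = (6/31)
factor out 2^1: 6 = 2^1·3; with 31 mod 8 = 7, (2/31) = +1; sign now -1; continue with (3/31)
flip (3/31) -> (31/3): both odd, 3 mod 4 = 3, 31 mod 4 = 3, so the flip contributes -1; sign now +1
(31/3): 31 mod 3 = 1, so (31/3) = (1/3)
reached (1/3) = 1, so the symbol is +1

1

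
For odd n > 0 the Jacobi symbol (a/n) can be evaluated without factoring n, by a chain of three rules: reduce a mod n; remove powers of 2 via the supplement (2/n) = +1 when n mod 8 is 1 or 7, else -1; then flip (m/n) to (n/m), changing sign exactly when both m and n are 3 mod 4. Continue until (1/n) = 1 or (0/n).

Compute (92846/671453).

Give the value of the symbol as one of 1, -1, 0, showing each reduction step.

-1

92846 = 2^1·46423; (2/671453) = -1 since 671453 mod 8 = 5, so (92846/671453) = (-1)^1·(46423/671453); sign now -1
reciprocity: (46423/671453) = +1·(671453/46423) since 46423 mod 4 = 3, 671453 mod 4 = 1; sign now -1
(671453/46423) = (21531/46423)   [reduce mod 46423]
reciprocity: (21531/46423) = -1·(46423/21531) since 21531 mod 4 = 3, 46423 mod 4 = 3; sign now +1
(46423/21531) = (3361/21531)   [reduce mod 21531]
reciprocity: (3361/21531) = +1·(21531/3361) since 3361 mod 4 = 1, 21531 mod 4 = 3; sign now +1
(21531/3361) = (1365/3361)   [reduce mod 3361]
reciprocity: (1365/3361) = +1·(3361/1365) since 1365 mod 4 = 1, 3361 mod 4 = 1; sign now +1
(3361/1365) = (631/1365)   [reduce mod 1365]
reciprocity: (631/1365) = +1·(1365/631) since 631 mod 4 = 3, 1365 mod 4 = 1; sign now +1
(1365/631) = (103/631)   [reduce mod 631]
reciprocity: (103/631) = -1·(631/103) since 103 mod 4 = 3, 631 mod 4 = 3; sign now -1
(631/103) = (13/103)   [reduce mod 103]
reciprocity: (13/103) = +1·(103/13) since 13 mod 4 = 1, 103 mod 4 = 3; sign now -1
(103/13) = (12/13)   [reduce mod 13]
12 = 2^2·3; (2/13) = -1 since 13 mod 8 = 5, so (12/13) = (-1)^2·(3/13); sign now -1
reciprocity: (3/13) = +1·(13/3) since 3 mod 4 = 3, 13 mod 4 = 1; sign now -1
(13/3) = (1/3)   [reduce mod 3]
(1/3) = 1; final value = sign = -1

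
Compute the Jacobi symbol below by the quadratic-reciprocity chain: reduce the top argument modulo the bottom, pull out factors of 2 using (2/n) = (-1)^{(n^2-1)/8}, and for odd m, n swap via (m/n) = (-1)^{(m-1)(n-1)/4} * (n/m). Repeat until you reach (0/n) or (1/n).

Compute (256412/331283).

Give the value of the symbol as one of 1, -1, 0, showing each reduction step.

-1

factor out 2^2: 256412 = 2^2·64103; with 331283 mod 8 = 3, (2/331283) = -1; sign now +1; continue with (64103/331283)
flip (64103/331283) -> (331283/64103): both odd, 64103 mod 4 = 3, 331283 mod 4 = 3, so the flip contributes -1; sign now -1
(331283/64103): 331283 mod 64103 = 10768, so (331283/64103) = (10768/64103)
factor out 2^4: 10768 = 2^4·673; with 64103 mod 8 = 7, (2/64103) = +1; sign now -1; continue with (673/64103)
flip (673/64103) -> (64103/673): both odd, 673 mod 4 = 1, 64103 mod 4 = 3, so the flip contributes +1; sign now -1
(64103/673): 64103 mod 673 = 168, so (64103/673) = (168/673)
factor out 2^3: 168 = 2^3·21; with 673 mod 8 = 1, (2/673) = +1; sign now -1; continue with (21/673)
flip (21/673) -> (673/21): both odd, 21 mod 4 = 1, 673 mod 4 = 1, so the flip contributes +1; sign now -1
(673/21): 673 mod 21 = 1, so (673/21) = (1/21)
reached (1/21) = 1, so the symbol is -1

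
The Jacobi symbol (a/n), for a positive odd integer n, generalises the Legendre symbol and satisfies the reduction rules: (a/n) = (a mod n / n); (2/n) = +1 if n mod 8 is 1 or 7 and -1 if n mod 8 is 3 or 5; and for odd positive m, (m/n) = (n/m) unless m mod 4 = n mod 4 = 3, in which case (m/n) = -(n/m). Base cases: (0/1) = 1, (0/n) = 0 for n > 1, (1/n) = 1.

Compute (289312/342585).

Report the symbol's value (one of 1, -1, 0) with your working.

1

factor out 2^5: 289312 = 2^5·9041; with 342585 mod 8 = 1, (2/342585) = +1; sign now +1; continue with (9041/342585)
flip (9041/342585) -> (342585/9041): both odd, 9041 mod 4 = 1, 342585 mod 4 = 1, so the flip contributes +1; sign now +1
(342585/9041): 342585 mod 9041 = 8068, so (342585/9041) = (8068/9041)
factor out 2^2: 8068 = 2^2·2017; with 9041 mod 8 = 1, (2/9041) = +1; sign now +1; continue with (2017/9041)
flip (2017/9041) -> (9041/2017): both odd, 2017 mod 4 = 1, 9041 mod 4 = 1, so the flip contributes +1; sign now +1
(9041/2017): 9041 mod 2017 = 973, so (9041/2017) = (973/2017)
flip (973/2017) -> (2017/973): both odd, 973 mod 4 = 1, 2017 mod 4 = 1, so the flip contributes +1; sign now +1
(2017/973): 2017 mod 973 = 71, so (2017/973) = (71/973)
flip (71/973) -> (973/71): both odd, 71 mod 4 = 3, 973 mod 4 = 1, so the flip contributes +1; sign now +1
(973/71): 973 mod 71 = 50, so (973/71) = (50/71)
factor out 2^1: 50 = 2^1·25; with 71 mod 8 = 7, (2/71) = +1; sign now +1; continue with (25/71)
flip (25/71) -> (71/25): both odd, 25 mod 4 = 1, 71 mod 4 = 3, so the flip contributes +1; sign now +1
(71/25): 71 mod 25 = 21, so (71/25) = (21/25)
flip (21/25) -> (25/21): both odd, 21 mod 4 = 1, 25 mod 4 = 1, so the flip contributes +1; sign now +1
(25/21): 25 mod 21 = 4, so (25/21) = (4/21)
factor out 2^2: 4 = 2^2·1; with 21 mod 8 = 5, (2/21) = -1; sign now +1; continue with (1/21)
reached (1/21) = 1, so the symbol is +1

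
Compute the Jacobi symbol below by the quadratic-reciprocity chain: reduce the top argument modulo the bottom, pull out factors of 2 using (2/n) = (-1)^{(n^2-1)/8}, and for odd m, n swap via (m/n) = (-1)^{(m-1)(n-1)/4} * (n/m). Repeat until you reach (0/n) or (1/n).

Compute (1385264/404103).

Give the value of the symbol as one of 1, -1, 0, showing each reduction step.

(1385264/404103): 1385264 mod 404103 = 172955, so (1385264/404103) = (172955/404103)
flip (172955/404103) -> (404103/172955): both odd, 172955 mod 4 = 3, 404103 mod 4 = 3, so the flip contributes -1; sign now -1
(404103/172955): 404103 mod 172955 = 58193, so (404103/172955) = (58193/172955)
flip (58193/172955) -> (172955/58193): both odd, 58193 mod 4 = 1, 172955 mod 4 = 3, so the flip contributes +1; sign now -1
(172955/58193): 172955 mod 58193 = 56569, so (172955/58193) = (56569/58193)
flip (56569/58193) -> (58193/56569): both odd, 56569 mod 4 = 1, 58193 mod 4 = 1, so the flip contributes +1; sign now -1
(58193/56569): 58193 mod 56569 = 1624, so (58193/56569) = (1624/56569)
factor out 2^3: 1624 = 2^3·203; with 56569 mod 8 = 1, (2/56569) = +1; sign now -1; continue with (203/56569)
flip (203/56569) -> (56569/203): both odd, 203 mod 4 = 3, 56569 mod 4 = 1, so the flip contributes +1; sign now -1
(56569/203): 56569 mod 203 = 135, so (56569/203) = (135/203)
flip (135/203) -> (203/135): both odd, 135 mod 4 = 3, 203 mod 4 = 3, so the flip contributes -1; sign now +1
(203/135): 203 mod 135 = 68, so (203/135) = (68/135)
factor out 2^2: 68 = 2^2·17; with 135 mod 8 = 7, (2/135) = +1; sign now +1; continue with (17/135)
flip (17/135) -> (135/17): both odd, 17 mod 4 = 1, 135 mod 4 = 3, so the flip contributes +1; sign now +1
(135/17): 135 mod 17 = 16, so (135/17) = (16/17)
factor out 2^4: 16 = 2^4·1; with 17 mod 8 = 1, (2/17) = +1; sign now +1; continue with (1/17)
reached (1/17) = 1, so the symbol is +1

1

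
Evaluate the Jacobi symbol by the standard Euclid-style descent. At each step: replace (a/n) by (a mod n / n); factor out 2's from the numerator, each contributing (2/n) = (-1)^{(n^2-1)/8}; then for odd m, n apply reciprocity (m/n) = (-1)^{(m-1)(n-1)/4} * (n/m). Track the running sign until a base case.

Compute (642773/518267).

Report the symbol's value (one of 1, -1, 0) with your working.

(642773/518267): 642773 mod 518267 = 124506, so (642773/518267) = (124506/518267)
factor out 2^1: 124506 = 2^1·62253; with 518267 mod 8 = 3, (2/518267) = -1; sign now -1; continue with (62253/518267)
flip (62253/518267) -> (518267/62253): both odd, 62253 mod 4 = 1, 518267 mod 4 = 3, so the flip contributes +1; sign now -1
(518267/62253): 518267 mod 62253 = 20243, so (518267/62253) = (20243/62253)
flip (20243/62253) -> (62253/20243): both odd, 20243 mod 4 = 3, 62253 mod 4 = 1, so the flip contributes +1; sign now -1
(62253/20243): 62253 mod 20243 = 1524, so (62253/20243) = (1524/20243)
factor out 2^2: 1524 = 2^2·381; with 20243 mod 8 = 3, (2/20243) = -1; sign now -1; continue with (381/20243)
flip (381/20243) -> (20243/381): both odd, 381 mod 4 = 1, 20243 mod 4 = 3, so the flip contributes +1; sign now -1
(20243/381): 20243 mod 381 = 50, so (20243/381) = (50/381)
factor out 2^1: 50 = 2^1·25; with 381 mod 8 = 5, (2/381) = -1; sign now +1; continue with (25/381)
flip (25/381) -> (381/25): both odd, 25 mod 4 = 1, 381 mod 4 = 1, so the flip contributes +1; sign now +1
(381/25): 381 mod 25 = 6, so (381/25) = (6/25)
factor out 2^1: 6 = 2^1·3; with 25 mod 8 = 1, (2/25) = +1; sign now +1; continue with (3/25)
flip (3/25) -> (25/3): both odd, 3 mod 4 = 3, 25 mod 4 = 1, so the flip contributes +1; sign now +1
(25/3): 25 mod 3 = 1, so (25/3) = (1/3)
reached (1/3) = 1, so the symbol is +1

1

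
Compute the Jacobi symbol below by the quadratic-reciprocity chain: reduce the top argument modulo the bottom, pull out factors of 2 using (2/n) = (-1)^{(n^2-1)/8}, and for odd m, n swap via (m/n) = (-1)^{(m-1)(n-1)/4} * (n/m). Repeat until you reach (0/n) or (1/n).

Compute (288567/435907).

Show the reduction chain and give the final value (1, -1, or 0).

flip (288567/435907) -> (435907/288567): both odd, 288567 mod 4 = 3, 435907 mod 4 = 3, so the flip contributes -1; sign now -1
(435907/288567): 435907 mod 288567 = 147340, so (435907/288567) = (147340/288567)
factor out 2^2: 147340 = 2^2·36835; with 288567 mod 8 = 7, (2/288567) = +1; sign now -1; continue with (36835/288567)
flip (36835/288567) -> (288567/36835): both odd, 36835 mod 4 = 3, 288567 mod 4 = 3, so the flip contributes -1; sign now +1
(288567/36835): 288567 mod 36835 = 30722, so (288567/36835) = (30722/36835)
factor out 2^1: 30722 = 2^1·15361; with 36835 mod 8 = 3, (2/36835) = -1; sign now -1; continue with (15361/36835)
flip (15361/36835) -> (36835/15361): both odd, 15361 mod 4 = 1, 36835 mod 4 = 3, so the flip contributes +1; sign now -1
(36835/15361): 36835 mod 15361 = 6113, so (36835/15361) = (6113/15361)
flip (6113/15361) -> (15361/6113): both odd, 6113 mod 4 = 1, 15361 mod 4 = 1, so the flip contributes +1; sign now -1
(15361/6113): 15361 mod 6113 = 3135, so (15361/6113) = (3135/6113)
flip (3135/6113) -> (6113/3135): both odd, 3135 mod 4 = 3, 6113 mod 4 = 1, so the flip contributes +1; sign now -1
(6113/3135): 6113 mod 3135 = 2978, so (6113/3135) = (2978/3135)
factor out 2^1: 2978 = 2^1·1489; with 3135 mod 8 = 7, (2/3135) = +1; sign now -1; continue with (1489/3135)
flip (1489/3135) -> (3135/1489): both odd, 1489 mod 4 = 1, 3135 mod 4 = 3, so the flip contributes +1; sign now -1
(3135/1489): 3135 mod 1489 = 157, so (3135/1489) = (157/1489)
flip (157/1489) -> (1489/157): both odd, 157 mod 4 = 1, 1489 mod 4 = 1, so the flip contributes +1; sign now -1
(1489/157): 1489 mod 157 = 76, so (1489/157) = (76/157)
factor out 2^2: 76 = 2^2·19; with 157 mod 8 = 5, (2/157) = -1; sign now -1; continue with (19/157)
flip (19/157) -> (157/19): both odd, 19 mod 4 = 3, 157 mod 4 = 1, so the flip contributes +1; sign now -1
(157/19): 157 mod 19 = 5, so (157/19) = (5/19)
flip (5/19) -> (19/5): both odd, 5 mod 4 = 1, 19 mod 4 = 3, so the flip contributes +1; sign now -1
(19/5): 19 mod 5 = 4, so (19/5) = (4/5)
factor out 2^2: 4 = 2^2·1; with 5 mod 8 = 5, (2/5) = -1; sign now -1; continue with (1/5)
reached (1/5) = 1, so the symbol is -1

-1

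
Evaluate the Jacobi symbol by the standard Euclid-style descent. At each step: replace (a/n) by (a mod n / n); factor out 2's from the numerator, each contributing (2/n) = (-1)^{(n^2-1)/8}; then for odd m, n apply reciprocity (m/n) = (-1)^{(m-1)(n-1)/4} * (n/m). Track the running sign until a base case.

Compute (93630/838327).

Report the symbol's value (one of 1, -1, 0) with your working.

93630 = 2^1·46815; (2/838327) = +1 since 838327 mod 8 = 7, so (93630/838327) = (+1)^1·(46815/838327); sign now +1
reciprocity: (46815/838327) = -1·(838327/46815) since 46815 mod 4 = 3, 838327 mod 4 = 3; sign now -1
(838327/46815) = (42472/46815)   [reduce mod 46815]
42472 = 2^3·5309; (2/46815) = +1 since 46815 mod 8 = 7, so (42472/46815) = (+1)^3·(5309/46815); sign now -1
reciprocity: (5309/46815) = +1·(46815/5309) since 5309 mod 4 = 1, 46815 mod 4 = 3; sign now -1
(46815/5309) = (4343/5309)   [reduce mod 5309]
reciprocity: (4343/5309) = +1·(5309/4343) since 4343 mod 4 = 3, 5309 mod 4 = 1; sign now -1
(5309/4343) = (966/4343)   [reduce mod 4343]
966 = 2^1·483; (2/4343) = +1 since 4343 mod 8 = 7, so (966/4343) = (+1)^1·(483/4343); sign now -1
reciprocity: (483/4343) = -1·(4343/483) since 483 mod 4 = 3, 4343 mod 4 = 3; sign now +1
(4343/483) = (479/483)   [reduce mod 483]
reciprocity: (479/483) = -1·(483/479) since 479 mod 4 = 3, 483 mod 4 = 3; sign now -1
(483/479) = (4/479)   [reduce mod 479]
4 = 2^2·1; (2/479) = +1 since 479 mod 8 = 7, so (4/479) = (+1)^2·(1/479); sign now -1
(1/479) = 1; final value = sign = -1

-1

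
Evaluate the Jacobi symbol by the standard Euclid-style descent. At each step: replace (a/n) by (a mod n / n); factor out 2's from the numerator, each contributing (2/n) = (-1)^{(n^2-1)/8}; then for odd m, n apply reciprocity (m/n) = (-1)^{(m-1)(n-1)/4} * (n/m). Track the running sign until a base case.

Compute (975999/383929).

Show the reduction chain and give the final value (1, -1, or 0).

-1

(975999/383929) = (208141/383929)   [reduce mod 383929]
reciprocity: (208141/383929) = +1·(383929/208141) since 208141 mod 4 = 1, 383929 mod 4 = 1; sign now +1
(383929/208141) = (175788/208141)   [reduce mod 208141]
175788 = 2^2·43947; (2/208141) = -1 since 208141 mod 8 = 5, so (175788/208141) = (-1)^2·(43947/208141); sign now +1
reciprocity: (43947/208141) = +1·(208141/43947) since 43947 mod 4 = 3, 208141 mod 4 = 1; sign now +1
(208141/43947) = (32353/43947)   [reduce mod 43947]
reciprocity: (32353/43947) = +1·(43947/32353) since 32353 mod 4 = 1, 43947 mod 4 = 3; sign now +1
(43947/32353) = (11594/32353)   [reduce mod 32353]
11594 = 2^1·5797; (2/32353) = +1 since 32353 mod 8 = 1, so (11594/32353) = (+1)^1·(5797/32353); sign now +1
reciprocity: (5797/32353) = +1·(32353/5797) since 5797 mod 4 = 1, 32353 mod 4 = 1; sign now +1
(32353/5797) = (3368/5797)   [reduce mod 5797]
3368 = 2^3·421; (2/5797) = -1 since 5797 mod 8 = 5, so (3368/5797) = (-1)^3·(421/5797); sign now -1
reciprocity: (421/5797) = +1·(5797/421) since 421 mod 4 = 1, 5797 mod 4 = 1; sign now -1
(5797/421) = (324/421)   [reduce mod 421]
324 = 2^2·81; (2/421) = -1 since 421 mod 8 = 5, so (324/421) = (-1)^2·(81/421); sign now -1
reciprocity: (81/421) = +1·(421/81) since 81 mod 4 = 1, 421 mod 4 = 1; sign now -1
(421/81) = (16/81)   [reduce mod 81]
16 = 2^4·1; (2/81) = +1 since 81 mod 8 = 1, so (16/81) = (+1)^4·(1/81); sign now -1
(1/81) = 1; final value = sign = -1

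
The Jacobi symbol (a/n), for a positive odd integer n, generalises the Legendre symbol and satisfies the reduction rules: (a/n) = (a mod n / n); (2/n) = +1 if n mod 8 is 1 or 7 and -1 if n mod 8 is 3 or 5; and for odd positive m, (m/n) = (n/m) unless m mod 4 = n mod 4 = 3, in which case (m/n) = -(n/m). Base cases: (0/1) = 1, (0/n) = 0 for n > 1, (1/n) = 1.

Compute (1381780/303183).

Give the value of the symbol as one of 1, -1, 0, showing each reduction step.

1

(1381780/303183): 1381780 mod 303183 = 169048, so (1381780/303183) = (169048/303183)
factor out 2^3: 169048 = 2^3·21131; with 303183 mod 8 = 7, (2/303183) = +1; sign now +1; continue with (21131/303183)
flip (21131/303183) -> (303183/21131): both odd, 21131 mod 4 = 3, 303183 mod 4 = 3, so the flip contributes -1; sign now -1
(303183/21131): 303183 mod 21131 = 7349, so (303183/21131) = (7349/21131)
flip (7349/21131) -> (21131/7349): both odd, 7349 mod 4 = 1, 21131 mod 4 = 3, so the flip contributes +1; sign now -1
(21131/7349): 21131 mod 7349 = 6433, so (21131/7349) = (6433/7349)
flip (6433/7349) -> (7349/6433): both odd, 6433 mod 4 = 1, 7349 mod 4 = 1, so the flip contributes +1; sign now -1
(7349/6433): 7349 mod 6433 = 916, so (7349/6433) = (916/6433)
factor out 2^2: 916 = 2^2·229; with 6433 mod 8 = 1, (2/6433) = +1; sign now -1; continue with (229/6433)
flip (229/6433) -> (6433/229): both odd, 229 mod 4 = 1, 6433 mod 4 = 1, so the flip contributes +1; sign now -1
(6433/229): 6433 mod 229 = 21, so (6433/229) = (21/229)
flip (21/229) -> (229/21): both odd, 21 mod 4 = 1, 229 mod 4 = 1, so the flip contributes +1; sign now -1
(229/21): 229 mod 21 = 19, so (229/21) = (19/21)
flip (19/21) -> (21/19): both odd, 19 mod 4 = 3, 21 mod 4 = 1, so the flip contributes +1; sign now -1
(21/19): 21 mod 19 = 2, so (21/19) = (2/19)
factor out 2^1: 2 = 2^1·1; with 19 mod 8 = 3, (2/19) = -1; sign now +1; continue with (1/19)
reached (1/19) = 1, so the symbol is +1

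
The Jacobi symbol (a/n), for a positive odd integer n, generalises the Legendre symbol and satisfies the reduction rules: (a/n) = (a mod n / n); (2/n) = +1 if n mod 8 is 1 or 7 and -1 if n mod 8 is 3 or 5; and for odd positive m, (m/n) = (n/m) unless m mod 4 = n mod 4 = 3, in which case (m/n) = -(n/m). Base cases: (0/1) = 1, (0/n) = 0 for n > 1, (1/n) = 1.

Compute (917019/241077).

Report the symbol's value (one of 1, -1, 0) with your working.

(917019/241077) = (193788/241077)   [reduce mod 241077]
193788 = 2^2·48447; (2/241077) = -1 since 241077 mod 8 = 5, so (193788/241077) = (-1)^2·(48447/241077); sign now +1
reciprocity: (48447/241077) = +1·(241077/48447) since 48447 mod 4 = 3, 241077 mod 4 = 1; sign now +1
(241077/48447) = (47289/48447)   [reduce mod 48447]
reciprocity: (47289/48447) = +1·(48447/47289) since 47289 mod 4 = 1, 48447 mod 4 = 3; sign now +1
(48447/47289) = (1158/47289)   [reduce mod 47289]
1158 = 2^1·579; (2/47289) = +1 since 47289 mod 8 = 1, so (1158/47289) = (+1)^1·(579/47289); sign now +1
reciprocity: (579/47289) = +1·(47289/579) since 579 mod 4 = 3, 47289 mod 4 = 1; sign now +1
(47289/579) = (390/579)   [reduce mod 579]
390 = 2^1·195; (2/579) = -1 since 579 mod 8 = 3, so (390/579) = (-1)^1·(195/579); sign now -1
reciprocity: (195/579) = -1·(579/195) since 195 mod 4 = 3, 579 mod 4 = 3; sign now +1
(579/195) = (189/195)   [reduce mod 195]
reciprocity: (189/195) = +1·(195/189) since 189 mod 4 = 1, 195 mod 4 = 3; sign now +1
(195/189) = (6/189)   [reduce mod 189]
6 = 2^1·3; (2/189) = -1 since 189 mod 8 = 5, so (6/189) = (-1)^1·(3/189); sign now -1
reciprocity: (3/189) = +1·(189/3) since 3 mod 4 = 3, 189 mod 4 = 1; sign now -1
(189/3) = (0/3)   [reduce mod 3]
(0/3) = 0   [gcd(a, n) > 1]; final value = 0

0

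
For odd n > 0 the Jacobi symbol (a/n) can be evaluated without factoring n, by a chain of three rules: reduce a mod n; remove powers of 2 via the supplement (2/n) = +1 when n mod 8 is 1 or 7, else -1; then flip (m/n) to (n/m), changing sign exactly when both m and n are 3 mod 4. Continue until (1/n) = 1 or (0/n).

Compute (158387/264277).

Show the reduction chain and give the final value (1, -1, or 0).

-1

flip (158387/264277) -> (264277/158387): both odd, 158387 mod 4 = 3, 264277 mod 4 = 1, so the flip contributes +1; sign now +1
(264277/158387): 264277 mod 158387 = 105890, so (264277/158387) = (105890/158387)
factor out 2^1: 105890 = 2^1·52945; with 158387 mod 8 = 3, (2/158387) = -1; sign now -1; continue with (52945/158387)
flip (52945/158387) -> (158387/52945): both odd, 52945 mod 4 = 1, 158387 mod 4 = 3, so the flip contributes +1; sign now -1
(158387/52945): 158387 mod 52945 = 52497, so (158387/52945) = (52497/52945)
flip (52497/52945) -> (52945/52497): both odd, 52497 mod 4 = 1, 52945 mod 4 = 1, so the flip contributes +1; sign now -1
(52945/52497): 52945 mod 52497 = 448, so (52945/52497) = (448/52497)
factor out 2^6: 448 = 2^6·7; with 52497 mod 8 = 1, (2/52497) = +1; sign now -1; continue with (7/52497)
flip (7/52497) -> (52497/7): both odd, 7 mod 4 = 3, 52497 mod 4 = 1, so the flip contributes +1; sign now -1
(52497/7): 52497 mod 7 = 4, so (52497/7) = (4/7)
factor out 2^2: 4 = 2^2·1; with 7 mod 8 = 7, (2/7) = +1; sign now -1; continue with (1/7)
reached (1/7) = 1, so the symbol is -1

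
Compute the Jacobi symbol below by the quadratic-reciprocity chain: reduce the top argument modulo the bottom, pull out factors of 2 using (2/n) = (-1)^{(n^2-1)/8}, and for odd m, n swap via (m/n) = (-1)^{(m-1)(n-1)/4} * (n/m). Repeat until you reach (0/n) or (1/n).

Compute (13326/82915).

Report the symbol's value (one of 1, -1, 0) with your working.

1

factor out 2^1: 13326 = 2^1·6663; with 82915 mod 8 = 3, (2/82915) = -1; sign now -1; continue with (6663/82915)
flip (6663/82915) -> (82915/6663): both odd, 6663 mod 4 = 3, 82915 mod 4 = 3, so the flip contributes -1; sign now +1
(82915/6663): 82915 mod 6663 = 2959, so (82915/6663) = (2959/6663)
flip (2959/6663) -> (6663/2959): both odd, 2959 mod 4 = 3, 6663 mod 4 = 3, so the flip contributes -1; sign now -1
(6663/2959): 6663 mod 2959 = 745, so (6663/2959) = (745/2959)
flip (745/2959) -> (2959/745): both odd, 745 mod 4 = 1, 2959 mod 4 = 3, so the flip contributes +1; sign now -1
(2959/745): 2959 mod 745 = 724, so (2959/745) = (724/745)
factor out 2^2: 724 = 2^2·181; with 745 mod 8 = 1, (2/745) = +1; sign now -1; continue with (181/745)
flip (181/745) -> (745/181): both odd, 181 mod 4 = 1, 745 mod 4 = 1, so the flip contributes +1; sign now -1
(745/181): 745 mod 181 = 21, so (745/181) = (21/181)
flip (21/181) -> (181/21): both odd, 21 mod 4 = 1, 181 mod 4 = 1, so the flip contributes +1; sign now -1
(181/21): 181 mod 21 = 13, so (181/21) = (13/21)
flip (13/21) -> (21/13): both odd, 13 mod 4 = 1, 21 mod 4 = 1, so the flip contributes +1; sign now -1
(21/13): 21 mod 13 = 8, so (21/13) = (8/13)
factor out 2^3: 8 = 2^3·1; with 13 mod 8 = 5, (2/13) = -1; sign now +1; continue with (1/13)
reached (1/13) = 1, so the symbol is +1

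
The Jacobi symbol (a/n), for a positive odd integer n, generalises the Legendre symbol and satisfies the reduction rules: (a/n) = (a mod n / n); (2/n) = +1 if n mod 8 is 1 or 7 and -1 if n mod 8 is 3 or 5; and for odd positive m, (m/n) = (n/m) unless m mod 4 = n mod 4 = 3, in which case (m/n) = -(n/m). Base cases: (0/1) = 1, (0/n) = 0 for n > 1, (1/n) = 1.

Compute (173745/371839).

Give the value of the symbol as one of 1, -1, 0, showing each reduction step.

flip (173745/371839) -> (371839/173745): both odd, 173745 mod 4 = 1, 371839 mod 4 = 3, so the flip contributes +1; sign now +1
(371839/173745): 371839 mod 173745 = 24349, so (371839/173745) = (24349/173745)
flip (24349/173745) -> (173745/24349): both odd, 24349 mod 4 = 1, 173745 mod 4 = 1, so the flip contributes +1; sign now +1
(173745/24349): 173745 mod 24349 = 3302, so (173745/24349) = (3302/24349)
factor out 2^1: 3302 = 2^1·1651; with 24349 mod 8 = 5, (2/24349) = -1; sign now -1; continue with (1651/24349)
flip (1651/24349) -> (24349/1651): both odd, 1651 mod 4 = 3, 24349 mod 4 = 1, so the flip contributes +1; sign now -1
(24349/1651): 24349 mod 1651 = 1235, so (24349/1651) = (1235/1651)
flip (1235/1651) -> (1651/1235): both odd, 1235 mod 4 = 3, 1651 mod 4 = 3, so the flip contributes -1; sign now +1
(1651/1235): 1651 mod 1235 = 416, so (1651/1235) = (416/1235)
factor out 2^5: 416 = 2^5·13; with 1235 mod 8 = 3, (2/1235) = -1; sign now -1; continue with (13/1235)
flip (13/1235) -> (1235/13): both odd, 13 mod 4 = 1, 1235 mod 4 = 3, so the flip contributes +1; sign now -1
(1235/13): 1235 mod 13 = 0, so (1235/13) = (0/13)
reached (0/13); gcd(a, n) > 1, so (0/13) = 0 and the symbol is 0

0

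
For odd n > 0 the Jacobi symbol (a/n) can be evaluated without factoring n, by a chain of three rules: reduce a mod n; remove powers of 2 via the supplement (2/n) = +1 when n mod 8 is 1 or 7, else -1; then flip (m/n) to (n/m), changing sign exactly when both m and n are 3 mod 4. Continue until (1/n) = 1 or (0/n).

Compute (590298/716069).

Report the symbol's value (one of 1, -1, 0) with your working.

-1

factor out 2^1: 590298 = 2^1·295149; with 716069 mod 8 = 5, (2/716069) = -1; sign now -1; continue with (295149/716069)
flip (295149/716069) -> (716069/295149): both odd, 295149 mod 4 = 1, 716069 mod 4 = 1, so the flip contributes +1; sign now -1
(716069/295149): 716069 mod 295149 = 125771, so (716069/295149) = (125771/295149)
flip (125771/295149) -> (295149/125771): both odd, 125771 mod 4 = 3, 295149 mod 4 = 1, so the flip contributes +1; sign now -1
(295149/125771): 295149 mod 125771 = 43607, so (295149/125771) = (43607/125771)
flip (43607/125771) -> (125771/43607): both odd, 43607 mod 4 = 3, 125771 mod 4 = 3, so the flip contributes -1; sign now +1
(125771/43607): 125771 mod 43607 = 38557, so (125771/43607) = (38557/43607)
flip (38557/43607) -> (43607/38557): both odd, 38557 mod 4 = 1, 43607 mod 4 = 3, so the flip contributes +1; sign now +1
(43607/38557): 43607 mod 38557 = 5050, so (43607/38557) = (5050/38557)
factor out 2^1: 5050 = 2^1·2525; with 38557 mod 8 = 5, (2/38557) = -1; sign now -1; continue with (2525/38557)
flip (2525/38557) -> (38557/2525): both odd, 2525 mod 4 = 1, 38557 mod 4 = 1, so the flip contributes +1; sign now -1
(38557/2525): 38557 mod 2525 = 682, so (38557/2525) = (682/2525)
factor out 2^1: 682 = 2^1·341; with 2525 mod 8 = 5, (2/2525) = -1; sign now +1; continue with (341/2525)
flip (341/2525) -> (2525/341): both odd, 341 mod 4 = 1, 2525 mod 4 = 1, so the flip contributes +1; sign now +1
(2525/341): 2525 mod 341 = 138, so (2525/341) = (138/341)
factor out 2^1: 138 = 2^1·69; with 341 mod 8 = 5, (2/341) = -1; sign now -1; continue with (69/341)
flip (69/341) -> (341/69): both odd, 69 mod 4 = 1, 341 mod 4 = 1, so the flip contributes +1; sign now -1
(341/69): 341 mod 69 = 65, so (341/69) = (65/69)
flip (65/69) -> (69/65): both odd, 65 mod 4 = 1, 69 mod 4 = 1, so the flip contributes +1; sign now -1
(69/65): 69 mod 65 = 4, so (69/65) = (4/65)
factor out 2^2: 4 = 2^2·1; with 65 mod 8 = 1, (2/65) = +1; sign now -1; continue with (1/65)
reached (1/65) = 1, so the symbol is -1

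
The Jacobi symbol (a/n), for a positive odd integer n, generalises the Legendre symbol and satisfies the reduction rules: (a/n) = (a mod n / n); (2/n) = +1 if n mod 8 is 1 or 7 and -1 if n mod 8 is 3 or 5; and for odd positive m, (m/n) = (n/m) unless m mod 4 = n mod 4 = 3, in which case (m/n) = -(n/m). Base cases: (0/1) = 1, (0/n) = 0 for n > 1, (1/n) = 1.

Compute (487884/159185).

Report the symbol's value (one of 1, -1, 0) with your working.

(487884/159185): 487884 mod 159185 = 10329, so (487884/159185) = (10329/159185)
flip (10329/159185) -> (159185/10329): both odd, 10329 mod 4 = 1, 159185 mod 4 = 1, so the flip contributes +1; sign now +1
(159185/10329): 159185 mod 10329 = 4250, so (159185/10329) = (4250/10329)
factor out 2^1: 4250 = 2^1·2125; with 10329 mod 8 = 1, (2/10329) = +1; sign now +1; continue with (2125/10329)
flip (2125/10329) -> (10329/2125): both odd, 2125 mod 4 = 1, 10329 mod 4 = 1, so the flip contributes +1; sign now +1
(10329/2125): 10329 mod 2125 = 1829, so (10329/2125) = (1829/2125)
flip (1829/2125) -> (2125/1829): both odd, 1829 mod 4 = 1, 2125 mod 4 = 1, so the flip contributes +1; sign now +1
(2125/1829): 2125 mod 1829 = 296, so (2125/1829) = (296/1829)
factor out 2^3: 296 = 2^3·37; with 1829 mod 8 = 5, (2/1829) = -1; sign now -1; continue with (37/1829)
flip (37/1829) -> (1829/37): both odd, 37 mod 4 = 1, 1829 mod 4 = 1, so the flip contributes +1; sign now -1
(1829/37): 1829 mod 37 = 16, so (1829/37) = (16/37)
factor out 2^4: 16 = 2^4·1; with 37 mod 8 = 5, (2/37) = -1; sign now -1; continue with (1/37)
reached (1/37) = 1, so the symbol is -1

-1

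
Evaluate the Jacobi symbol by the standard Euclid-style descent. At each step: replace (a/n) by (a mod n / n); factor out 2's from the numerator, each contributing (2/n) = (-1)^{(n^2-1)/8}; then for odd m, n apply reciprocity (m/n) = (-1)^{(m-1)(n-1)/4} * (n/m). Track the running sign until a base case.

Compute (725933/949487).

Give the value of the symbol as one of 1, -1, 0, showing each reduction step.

0

flip (725933/949487) -> (949487/725933): both odd, 725933 mod 4 = 1, 949487 mod 4 = 3, so the flip contributes +1; sign now +1
(949487/725933): 949487 mod 725933 = 223554, so (949487/725933) = (223554/725933)
factor out 2^1: 223554 = 2^1·111777; with 725933 mod 8 = 5, (2/725933) = -1; sign now -1; continue with (111777/725933)
flip (111777/725933) -> (725933/111777): both odd, 111777 mod 4 = 1, 725933 mod 4 = 1, so the flip contributes +1; sign now -1
(725933/111777): 725933 mod 111777 = 55271, so (725933/111777) = (55271/111777)
flip (55271/111777) -> (111777/55271): both odd, 55271 mod 4 = 3, 111777 mod 4 = 1, so the flip contributes +1; sign now -1
(111777/55271): 111777 mod 55271 = 1235, so (111777/55271) = (1235/55271)
flip (1235/55271) -> (55271/1235): both odd, 1235 mod 4 = 3, 55271 mod 4 = 3, so the flip contributes -1; sign now +1
(55271/1235): 55271 mod 1235 = 931, so (55271/1235) = (931/1235)
flip (931/1235) -> (1235/931): both odd, 931 mod 4 = 3, 1235 mod 4 = 3, so the flip contributes -1; sign now -1
(1235/931): 1235 mod 931 = 304, so (1235/931) = (304/931)
factor out 2^4: 304 = 2^4·19; with 931 mod 8 = 3, (2/931) = -1; sign now -1; continue with (19/931)
flip (19/931) -> (931/19): both odd, 19 mod 4 = 3, 931 mod 4 = 3, so the flip contributes -1; sign now +1
(931/19): 931 mod 19 = 0, so (931/19) = (0/19)
reached (0/19); gcd(a, n) > 1, so (0/19) = 0 and the symbol is 0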